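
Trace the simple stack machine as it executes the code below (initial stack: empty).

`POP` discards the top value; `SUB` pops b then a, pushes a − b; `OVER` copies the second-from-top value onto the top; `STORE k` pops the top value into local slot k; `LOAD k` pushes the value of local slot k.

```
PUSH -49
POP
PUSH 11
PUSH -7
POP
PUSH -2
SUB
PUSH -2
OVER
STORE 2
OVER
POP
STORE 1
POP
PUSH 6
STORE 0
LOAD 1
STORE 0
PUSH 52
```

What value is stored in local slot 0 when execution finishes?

-2

PUSH -49 : [-49]
POP      : []
PUSH 11  : [11]
PUSH -7  : [11, -7]
POP      : [11]
PUSH -2  : [11, -2]
SUB      : [13]
PUSH -2  : [13, -2]
OVER     : [13, -2, 13]
STORE 2  : [13, -2]
OVER     : [13, -2, 13]
POP      : [13, -2]
STORE 1  : [13]
POP      : []
PUSH 6   : [6]
STORE 0  : []
LOAD 1   : [-2]
STORE 0  : []
PUSH 52  : [52]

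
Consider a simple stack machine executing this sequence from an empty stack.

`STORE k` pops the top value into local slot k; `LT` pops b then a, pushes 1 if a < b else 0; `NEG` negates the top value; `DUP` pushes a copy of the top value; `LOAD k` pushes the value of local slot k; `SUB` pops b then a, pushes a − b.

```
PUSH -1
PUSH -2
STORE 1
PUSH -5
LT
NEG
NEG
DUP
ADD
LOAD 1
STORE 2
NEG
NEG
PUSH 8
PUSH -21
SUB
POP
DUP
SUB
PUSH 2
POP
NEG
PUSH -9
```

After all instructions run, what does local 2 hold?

PUSH -1  → -1
PUSH -2  → -1 -2
STORE 1  → -1
PUSH -5  → -1 -5
LT       → 0
NEG      → 0
NEG      → 0
DUP      → 0 0
ADD      → 0
LOAD 1   → 0 -2
STORE 2  → 0
NEG      → 0
NEG      → 0
PUSH 8   → 0 8
PUSH -21 → 0 8 -21
SUB      → 0 29
POP      → 0
DUP      → 0 0
SUB      → 0
PUSH 2   → 0 2
POP      → 0
NEG      → 0
PUSH -9  → 0 -9

-2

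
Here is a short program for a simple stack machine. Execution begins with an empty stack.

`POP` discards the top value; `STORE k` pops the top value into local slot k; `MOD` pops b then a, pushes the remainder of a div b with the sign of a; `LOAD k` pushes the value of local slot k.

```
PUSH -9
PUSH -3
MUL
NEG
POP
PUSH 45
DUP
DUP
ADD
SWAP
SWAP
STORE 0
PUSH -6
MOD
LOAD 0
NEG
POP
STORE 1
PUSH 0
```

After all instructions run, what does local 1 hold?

PUSH -9  -9
PUSH -3  -9 -3
MUL      27
NEG      -27
POP      (empty)
PUSH 45  45
DUP      45 45
DUP      45 45 45
ADD      45 90
SWAP     90 45
SWAP     45 90
STORE 0  45
PUSH -6  45 -6
MOD      3
LOAD 0   3 90
NEG      3 -90
POP      3
STORE 1  (empty)
PUSH 0   0

3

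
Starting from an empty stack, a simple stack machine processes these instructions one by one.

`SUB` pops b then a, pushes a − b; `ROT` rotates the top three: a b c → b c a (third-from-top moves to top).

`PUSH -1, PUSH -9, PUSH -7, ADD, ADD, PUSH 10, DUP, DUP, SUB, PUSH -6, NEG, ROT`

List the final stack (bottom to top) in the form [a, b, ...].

PUSH -1 -> [-1]
PUSH -9 -> [-1, -9]
PUSH -7 -> [-1, -9, -7]
ADD     -> [-1, -16]
ADD     -> [-17]
PUSH 10 -> [-17, 10]
DUP     -> [-17, 10, 10]
DUP     -> [-17, 10, 10, 10]
SUB     -> [-17, 10, 0]
PUSH -6 -> [-17, 10, 0, -6]
NEG     -> [-17, 10, 0, 6]
ROT     -> [-17, 0, 6, 10]

[-17, 0, 6, 10]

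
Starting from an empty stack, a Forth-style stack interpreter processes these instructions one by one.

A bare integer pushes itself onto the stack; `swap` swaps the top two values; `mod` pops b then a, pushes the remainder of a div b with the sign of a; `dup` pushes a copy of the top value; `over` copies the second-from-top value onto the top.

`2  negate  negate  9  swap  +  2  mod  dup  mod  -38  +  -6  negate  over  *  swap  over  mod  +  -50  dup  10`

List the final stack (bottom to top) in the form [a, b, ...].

[-266, -50, -50, 10]

2      -> 2
negate -> -2
negate -> 2
9      -> 2 9
swap   -> 9 2
+      -> 11
2      -> 11 2
mod    -> 1
dup    -> 1 1
mod    -> 0
-38    -> 0 -38
+      -> -38
-6     -> -38 -6
negate -> -38 6
over   -> -38 6 -38
*      -> -38 -228
swap   -> -228 -38
over   -> -228 -38 -228
mod    -> -228 -38
+      -> -266
-50    -> -266 -50
dup    -> -266 -50 -50
10     -> -266 -50 -50 10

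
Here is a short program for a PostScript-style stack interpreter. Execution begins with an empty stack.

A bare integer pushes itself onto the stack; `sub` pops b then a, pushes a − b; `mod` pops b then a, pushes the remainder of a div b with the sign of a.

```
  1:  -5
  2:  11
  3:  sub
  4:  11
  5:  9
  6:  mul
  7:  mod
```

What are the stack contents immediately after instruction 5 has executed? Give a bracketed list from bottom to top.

-5  -> -5
11  -> -5 11
sub -> -16
11  -> -16 11
9   -> -16 11 9

[-16, 11, 9]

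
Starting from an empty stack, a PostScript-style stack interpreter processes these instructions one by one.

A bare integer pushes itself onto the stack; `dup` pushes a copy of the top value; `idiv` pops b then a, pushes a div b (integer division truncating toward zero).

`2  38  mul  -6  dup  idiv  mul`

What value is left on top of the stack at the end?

76

2     2
38    2 38
mul   76
-6    76 -6
dup   76 -6 -6
idiv  76 1
mul   76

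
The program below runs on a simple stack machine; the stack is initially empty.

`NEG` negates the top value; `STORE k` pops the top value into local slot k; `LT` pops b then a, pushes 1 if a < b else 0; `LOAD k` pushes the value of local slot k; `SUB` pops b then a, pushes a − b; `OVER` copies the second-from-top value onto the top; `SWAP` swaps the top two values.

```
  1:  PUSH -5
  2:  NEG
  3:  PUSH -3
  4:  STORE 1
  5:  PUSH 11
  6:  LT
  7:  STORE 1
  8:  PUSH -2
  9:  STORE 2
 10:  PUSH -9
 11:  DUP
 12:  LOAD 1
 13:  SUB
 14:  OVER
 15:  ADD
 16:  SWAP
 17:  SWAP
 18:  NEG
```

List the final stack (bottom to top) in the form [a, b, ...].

PUSH -5 -> [-5]
NEG     -> [5]
PUSH -3 -> [5, -3]
STORE 1 -> [5]
PUSH 11 -> [5, 11]
LT      -> [1]
STORE 1 -> []
PUSH -2 -> [-2]
STORE 2 -> []
PUSH -9 -> [-9]
DUP     -> [-9, -9]
LOAD 1  -> [-9, -9, 1]
SUB     -> [-9, -10]
OVER    -> [-9, -10, -9]
ADD     -> [-9, -19]
SWAP    -> [-19, -9]
SWAP    -> [-9, -19]
NEG     -> [-9, 19]

[-9, 19]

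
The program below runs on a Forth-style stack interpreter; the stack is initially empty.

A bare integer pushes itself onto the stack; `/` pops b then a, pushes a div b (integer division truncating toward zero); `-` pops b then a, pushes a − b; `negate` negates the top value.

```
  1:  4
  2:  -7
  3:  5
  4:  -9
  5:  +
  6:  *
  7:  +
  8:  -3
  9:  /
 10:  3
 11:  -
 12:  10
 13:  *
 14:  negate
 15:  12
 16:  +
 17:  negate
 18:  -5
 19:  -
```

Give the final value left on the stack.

-137

4       4
-7      4 -7
5       4 -7 5
-9      4 -7 5 -9
+       4 -7 -4
*       4 28
+       32
-3      32 -3
/       -10
3       -10 3
-       -13
10      -13 10
*       -130
negate  130
12      130 12
+       142
negate  -142
-5      -142 -5
-       -137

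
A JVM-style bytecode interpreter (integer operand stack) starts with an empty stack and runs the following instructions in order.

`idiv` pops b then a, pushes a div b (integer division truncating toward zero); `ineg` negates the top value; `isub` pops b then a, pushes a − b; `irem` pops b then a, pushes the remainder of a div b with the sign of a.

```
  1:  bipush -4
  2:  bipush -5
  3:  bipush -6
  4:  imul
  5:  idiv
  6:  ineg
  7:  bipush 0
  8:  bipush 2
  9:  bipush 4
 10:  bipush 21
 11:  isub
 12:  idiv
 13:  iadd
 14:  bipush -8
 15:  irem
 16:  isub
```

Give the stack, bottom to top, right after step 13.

bipush -4 → [-4]
bipush -5 → [-4, -5]
bipush -6 → [-4, -5, -6]
imul      → [-4, 30]
idiv      → [0]
ineg      → [0]
bipush 0  → [0, 0]
bipush 2  → [0, 0, 2]
bipush 4  → [0, 0, 2, 4]
bipush 21 → [0, 0, 2, 4, 21]
isub      → [0, 0, 2, -17]
idiv      → [0, 0, 0]
iadd      → [0, 0]

[0, 0]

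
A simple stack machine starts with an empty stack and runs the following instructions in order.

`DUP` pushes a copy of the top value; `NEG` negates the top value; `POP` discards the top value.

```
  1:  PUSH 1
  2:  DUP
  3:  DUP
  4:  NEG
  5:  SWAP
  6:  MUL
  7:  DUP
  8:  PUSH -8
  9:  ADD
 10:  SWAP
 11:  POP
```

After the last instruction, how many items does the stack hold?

PUSH 1  → 1
DUP     → 1 1
DUP     → 1 1 1
NEG     → 1 1 -1
SWAP    → 1 -1 1
MUL     → 1 -1
DUP     → 1 -1 -1
PUSH -8 → 1 -1 -1 -8
ADD     → 1 -1 -9
SWAP    → 1 -9 -1
POP     → 1 -9

2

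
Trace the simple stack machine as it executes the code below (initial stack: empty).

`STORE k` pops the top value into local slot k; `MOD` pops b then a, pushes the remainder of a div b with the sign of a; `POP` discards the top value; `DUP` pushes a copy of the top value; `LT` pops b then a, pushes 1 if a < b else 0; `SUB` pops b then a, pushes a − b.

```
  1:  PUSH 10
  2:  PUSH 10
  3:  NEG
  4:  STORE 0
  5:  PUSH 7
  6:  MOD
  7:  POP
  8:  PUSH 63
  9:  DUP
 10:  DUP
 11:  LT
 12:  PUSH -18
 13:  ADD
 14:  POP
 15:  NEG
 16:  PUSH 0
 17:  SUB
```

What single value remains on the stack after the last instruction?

-63

PUSH 10  : [10]
PUSH 10  : [10, 10]
NEG      : [10, -10]
STORE 0  : [10]
PUSH 7   : [10, 7]
MOD      : [3]
POP      : []
PUSH 63  : [63]
DUP      : [63, 63]
DUP      : [63, 63, 63]
LT       : [63, 0]
PUSH -18 : [63, 0, -18]
ADD      : [63, -18]
POP      : [63]
NEG      : [-63]
PUSH 0   : [-63, 0]
SUB      : [-63]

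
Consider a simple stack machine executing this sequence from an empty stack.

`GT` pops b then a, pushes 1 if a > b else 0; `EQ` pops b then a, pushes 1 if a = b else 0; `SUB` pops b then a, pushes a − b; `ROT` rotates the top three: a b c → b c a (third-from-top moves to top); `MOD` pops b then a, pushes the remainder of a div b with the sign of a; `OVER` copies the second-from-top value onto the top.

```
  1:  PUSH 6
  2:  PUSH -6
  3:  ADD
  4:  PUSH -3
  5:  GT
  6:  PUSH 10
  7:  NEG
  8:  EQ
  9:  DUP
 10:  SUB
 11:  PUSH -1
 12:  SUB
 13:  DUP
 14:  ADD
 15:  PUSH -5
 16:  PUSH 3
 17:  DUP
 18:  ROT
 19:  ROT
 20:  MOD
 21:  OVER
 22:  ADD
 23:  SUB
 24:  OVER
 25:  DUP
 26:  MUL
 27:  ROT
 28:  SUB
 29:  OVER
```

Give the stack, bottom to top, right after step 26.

PUSH 6  -> 6
PUSH -6 -> 6 -6
ADD     -> 0
PUSH -3 -> 0 -3
GT      -> 1
PUSH 10 -> 1 10
NEG     -> 1 -10
EQ      -> 0
DUP     -> 0 0
SUB     -> 0
PUSH -1 -> 0 -1
SUB     -> 1
DUP     -> 1 1
ADD     -> 2
PUSH -5 -> 2 -5
PUSH 3  -> 2 -5 3
DUP     -> 2 -5 3 3
ROT     -> 2 3 3 -5
ROT     -> 2 3 -5 3
MOD     -> 2 3 -2
OVER    -> 2 3 -2 3
ADD     -> 2 3 1
SUB     -> 2 2
OVER    -> 2 2 2
DUP     -> 2 2 2 2
MUL     -> 2 2 4

[2, 2, 4]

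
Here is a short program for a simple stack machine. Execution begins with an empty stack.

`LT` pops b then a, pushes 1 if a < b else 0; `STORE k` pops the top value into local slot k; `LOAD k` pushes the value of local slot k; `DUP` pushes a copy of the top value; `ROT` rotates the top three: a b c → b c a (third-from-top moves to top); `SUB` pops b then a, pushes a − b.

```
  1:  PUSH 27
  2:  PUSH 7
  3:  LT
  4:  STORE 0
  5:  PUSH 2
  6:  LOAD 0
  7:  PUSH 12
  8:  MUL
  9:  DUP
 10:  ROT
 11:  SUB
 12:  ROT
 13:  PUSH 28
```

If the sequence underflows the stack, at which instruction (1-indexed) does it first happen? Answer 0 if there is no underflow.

12

PUSH 27 : 27
PUSH 7  : 27 7
LT      : 0
STORE 0 : (empty)
PUSH 2  : 2
LOAD 0  : 2 0
PUSH 12 : 2 0 12
MUL     : 2 0
DUP     : 2 0 0
ROT     : 0 0 2
SUB     : 0 -2
ROT  — needs 3 operands, stack has 2 → underflow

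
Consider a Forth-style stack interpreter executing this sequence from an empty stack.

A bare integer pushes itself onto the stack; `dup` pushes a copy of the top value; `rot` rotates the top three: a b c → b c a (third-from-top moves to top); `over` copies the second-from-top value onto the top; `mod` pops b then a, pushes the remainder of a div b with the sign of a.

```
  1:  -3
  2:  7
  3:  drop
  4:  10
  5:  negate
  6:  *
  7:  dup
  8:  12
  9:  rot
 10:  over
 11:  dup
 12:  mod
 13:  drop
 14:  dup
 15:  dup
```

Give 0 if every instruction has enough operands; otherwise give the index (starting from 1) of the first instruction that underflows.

-3     → [-3]
7      → [-3, 7]
drop   → [-3]
10     → [-3, 10]
negate → [-3, -10]
*      → [30]
dup    → [30, 30]
12     → [30, 30, 12]
rot    → [30, 12, 30]
over   → [30, 12, 30, 12]
dup    → [30, 12, 30, 12, 12]
mod    → [30, 12, 30, 0]
drop   → [30, 12, 30]
dup    → [30, 12, 30, 30]
dup    → [30, 12, 30, 30, 30]

0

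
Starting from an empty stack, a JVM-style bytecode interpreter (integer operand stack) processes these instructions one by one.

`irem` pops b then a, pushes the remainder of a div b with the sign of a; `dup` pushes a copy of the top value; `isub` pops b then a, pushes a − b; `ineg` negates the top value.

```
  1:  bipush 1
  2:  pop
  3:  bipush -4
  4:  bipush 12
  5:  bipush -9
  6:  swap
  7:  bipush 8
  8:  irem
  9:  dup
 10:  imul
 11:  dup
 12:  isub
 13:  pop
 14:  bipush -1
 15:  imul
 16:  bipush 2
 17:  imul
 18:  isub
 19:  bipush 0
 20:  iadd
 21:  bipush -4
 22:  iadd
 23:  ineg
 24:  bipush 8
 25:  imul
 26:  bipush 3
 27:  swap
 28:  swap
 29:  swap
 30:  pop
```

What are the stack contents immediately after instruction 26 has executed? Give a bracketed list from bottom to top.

[208, 3]

bipush 1  -> 1
pop       -> (empty)
bipush -4 -> -4
bipush 12 -> -4 12
bipush -9 -> -4 12 -9
swap      -> -4 -9 12
bipush 8  -> -4 -9 12 8
irem      -> -4 -9 4
dup       -> -4 -9 4 4
imul      -> -4 -9 16
dup       -> -4 -9 16 16
isub      -> -4 -9 0
pop       -> -4 -9
bipush -1 -> -4 -9 -1
imul      -> -4 9
bipush 2  -> -4 9 2
imul      -> -4 18
isub      -> -22
bipush 0  -> -22 0
iadd      -> -22
bipush -4 -> -22 -4
iadd      -> -26
ineg      -> 26
bipush 8  -> 26 8
imul      -> 208
bipush 3  -> 208 3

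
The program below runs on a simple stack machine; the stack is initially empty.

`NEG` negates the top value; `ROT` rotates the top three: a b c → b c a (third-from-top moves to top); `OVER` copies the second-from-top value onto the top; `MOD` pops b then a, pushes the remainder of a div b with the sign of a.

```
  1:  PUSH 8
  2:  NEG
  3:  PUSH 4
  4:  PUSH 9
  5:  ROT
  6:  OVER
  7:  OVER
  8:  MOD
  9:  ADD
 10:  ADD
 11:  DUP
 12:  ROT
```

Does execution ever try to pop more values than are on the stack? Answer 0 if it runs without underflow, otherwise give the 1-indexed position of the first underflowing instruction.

PUSH 8  8
NEG     -8
PUSH 4  -8 4
PUSH 9  -8 4 9
ROT     4 9 -8
OVER    4 9 -8 9
OVER    4 9 -8 9 -8
MOD     4 9 -8 1
ADD     4 9 -7
ADD     4 2
DUP     4 2 2
ROT     2 2 4

0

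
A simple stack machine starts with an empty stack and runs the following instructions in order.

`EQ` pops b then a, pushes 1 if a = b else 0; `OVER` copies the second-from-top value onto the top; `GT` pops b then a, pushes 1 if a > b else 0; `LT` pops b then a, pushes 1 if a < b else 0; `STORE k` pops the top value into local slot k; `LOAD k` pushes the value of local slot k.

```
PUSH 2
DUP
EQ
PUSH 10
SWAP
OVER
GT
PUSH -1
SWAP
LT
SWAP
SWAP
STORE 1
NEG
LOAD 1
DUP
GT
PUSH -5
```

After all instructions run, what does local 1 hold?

1

PUSH 2  → 2
DUP     → 2 2
EQ      → 1
PUSH 10 → 1 10
SWAP    → 10 1
OVER    → 10 1 10
GT      → 10 0
PUSH -1 → 10 0 -1
SWAP    → 10 -1 0
LT      → 10 1
SWAP    → 1 10
SWAP    → 10 1
STORE 1 → 10
NEG     → -10
LOAD 1  → -10 1
DUP     → -10 1 1
GT      → -10 0
PUSH -5 → -10 0 -5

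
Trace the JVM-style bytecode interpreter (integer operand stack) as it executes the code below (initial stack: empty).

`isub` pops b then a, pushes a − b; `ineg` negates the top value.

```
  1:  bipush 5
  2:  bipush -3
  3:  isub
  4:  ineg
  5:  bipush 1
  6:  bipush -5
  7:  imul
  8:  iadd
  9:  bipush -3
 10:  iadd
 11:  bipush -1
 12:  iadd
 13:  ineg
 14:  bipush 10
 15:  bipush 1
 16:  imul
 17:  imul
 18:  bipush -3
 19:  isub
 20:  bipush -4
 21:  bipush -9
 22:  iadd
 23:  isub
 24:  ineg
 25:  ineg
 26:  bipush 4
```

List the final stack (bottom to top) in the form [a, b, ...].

[186, 4]

bipush 5  -> 5
bipush -3 -> 5 -3
isub      -> 8
ineg      -> -8
bipush 1  -> -8 1
bipush -5 -> -8 1 -5
imul      -> -8 -5
iadd      -> -13
bipush -3 -> -13 -3
iadd      -> -16
bipush -1 -> -16 -1
iadd      -> -17
ineg      -> 17
bipush 10 -> 17 10
bipush 1  -> 17 10 1
imul      -> 17 10
imul      -> 170
bipush -3 -> 170 -3
isub      -> 173
bipush -4 -> 173 -4
bipush -9 -> 173 -4 -9
iadd      -> 173 -13
isub      -> 186
ineg      -> -186
ineg      -> 186
bipush 4  -> 186 4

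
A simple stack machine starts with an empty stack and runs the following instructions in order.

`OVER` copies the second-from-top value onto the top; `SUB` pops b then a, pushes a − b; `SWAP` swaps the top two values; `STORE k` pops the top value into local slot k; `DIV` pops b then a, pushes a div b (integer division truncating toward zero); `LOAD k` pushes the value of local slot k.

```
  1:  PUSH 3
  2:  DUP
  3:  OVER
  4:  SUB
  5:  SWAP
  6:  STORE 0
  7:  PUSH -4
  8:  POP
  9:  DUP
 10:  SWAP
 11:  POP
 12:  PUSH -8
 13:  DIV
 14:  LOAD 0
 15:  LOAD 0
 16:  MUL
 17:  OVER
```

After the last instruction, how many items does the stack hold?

PUSH 3  -> 3
DUP     -> 3 3
OVER    -> 3 3 3
SUB     -> 3 0
SWAP    -> 0 3
STORE 0 -> 0
PUSH -4 -> 0 -4
POP     -> 0
DUP     -> 0 0
SWAP    -> 0 0
POP     -> 0
PUSH -8 -> 0 -8
DIV     -> 0
LOAD 0  -> 0 3
LOAD 0  -> 0 3 3
MUL     -> 0 9
OVER    -> 0 9 0

3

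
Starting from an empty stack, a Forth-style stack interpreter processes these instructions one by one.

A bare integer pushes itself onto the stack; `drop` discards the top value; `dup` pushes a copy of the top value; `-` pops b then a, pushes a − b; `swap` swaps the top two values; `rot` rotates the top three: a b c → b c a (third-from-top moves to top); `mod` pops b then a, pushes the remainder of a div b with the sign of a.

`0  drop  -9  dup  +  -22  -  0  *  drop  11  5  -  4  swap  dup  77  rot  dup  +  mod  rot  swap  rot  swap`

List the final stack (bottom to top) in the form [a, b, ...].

[4, 6, 5]

0    → 0
drop → (empty)
-9   → -9
dup  → -9 -9
+    → -18
-22  → -18 -22
-    → 4
0    → 4 0
*    → 0
drop → (empty)
11   → 11
5    → 11 5
-    → 6
4    → 6 4
swap → 4 6
dup  → 4 6 6
77   → 4 6 6 77
rot  → 4 6 77 6
dup  → 4 6 77 6 6
+    → 4 6 77 12
mod  → 4 6 5
rot  → 6 5 4
swap → 6 4 5
rot  → 4 5 6
swap → 4 6 5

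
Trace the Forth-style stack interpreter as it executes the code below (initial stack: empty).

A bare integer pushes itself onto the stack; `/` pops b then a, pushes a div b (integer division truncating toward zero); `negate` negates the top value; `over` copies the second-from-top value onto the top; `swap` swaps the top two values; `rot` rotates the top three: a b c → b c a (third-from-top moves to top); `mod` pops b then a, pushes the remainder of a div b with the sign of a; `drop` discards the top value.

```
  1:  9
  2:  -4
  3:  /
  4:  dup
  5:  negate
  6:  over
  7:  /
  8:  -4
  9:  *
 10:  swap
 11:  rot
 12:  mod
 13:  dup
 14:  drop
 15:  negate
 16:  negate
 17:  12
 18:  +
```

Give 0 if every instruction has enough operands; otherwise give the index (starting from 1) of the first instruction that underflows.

9      → 9
-4     → 9 -4
/      → -2
dup    → -2 -2
negate → -2 2
over   → -2 2 -2
/      → -2 -1
-4     → -2 -1 -4
*      → -2 4
swap   → 4 -2
rot  — needs 3 operands, stack has 2 → underflow

11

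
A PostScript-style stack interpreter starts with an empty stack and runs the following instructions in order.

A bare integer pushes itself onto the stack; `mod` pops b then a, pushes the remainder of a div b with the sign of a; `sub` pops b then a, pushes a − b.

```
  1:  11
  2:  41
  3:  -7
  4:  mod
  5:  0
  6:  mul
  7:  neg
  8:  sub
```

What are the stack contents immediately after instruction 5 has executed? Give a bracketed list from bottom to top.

[11, 6, 0]

11  -> 11
41  -> 11 41
-7  -> 11 41 -7
mod -> 11 6
0   -> 11 6 0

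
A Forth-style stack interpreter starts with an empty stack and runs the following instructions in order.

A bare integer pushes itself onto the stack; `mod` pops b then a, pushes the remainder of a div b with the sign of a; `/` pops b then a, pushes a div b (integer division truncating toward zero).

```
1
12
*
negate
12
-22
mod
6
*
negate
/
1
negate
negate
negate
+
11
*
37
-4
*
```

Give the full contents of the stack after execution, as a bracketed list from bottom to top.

[-11, -148]

1       1
12      1 12
*       12
negate  -12
12      -12 12
-22     -12 12 -22
mod     -12 12
6       -12 12 6
*       -12 72
negate  -12 -72
/       0
1       0 1
negate  0 -1
negate  0 1
negate  0 -1
+       -1
11      -1 11
*       -11
37      -11 37
-4      -11 37 -4
*       -11 -148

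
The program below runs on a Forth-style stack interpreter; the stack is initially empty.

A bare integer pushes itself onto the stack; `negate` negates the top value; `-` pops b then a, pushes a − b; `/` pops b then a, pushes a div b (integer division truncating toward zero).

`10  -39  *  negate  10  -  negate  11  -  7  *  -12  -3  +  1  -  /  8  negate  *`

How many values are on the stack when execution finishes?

10     : 10
-39    : 10 -39
*      : -390
negate : 390
10     : 390 10
-      : 380
negate : -380
11     : -380 11
-      : -391
7      : -391 7
*      : -2737
-12    : -2737 -12
-3     : -2737 -12 -3
+      : -2737 -15
1      : -2737 -15 1
-      : -2737 -16
/      : 171
8      : 171 8
negate : 171 -8
*      : -1368

1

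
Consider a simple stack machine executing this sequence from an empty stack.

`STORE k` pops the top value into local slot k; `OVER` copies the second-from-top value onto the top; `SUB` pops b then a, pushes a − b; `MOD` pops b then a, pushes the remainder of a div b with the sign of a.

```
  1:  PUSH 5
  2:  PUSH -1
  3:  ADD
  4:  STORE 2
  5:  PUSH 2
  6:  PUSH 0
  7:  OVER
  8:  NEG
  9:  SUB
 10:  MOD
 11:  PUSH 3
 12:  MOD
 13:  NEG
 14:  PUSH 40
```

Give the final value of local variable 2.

PUSH 5  → [5]
PUSH -1 → [5, -1]
ADD     → [4]
STORE 2 → []
PUSH 2  → [2]
PUSH 0  → [2, 0]
OVER    → [2, 0, 2]
NEG     → [2, 0, -2]
SUB     → [2, 2]
MOD     → [0]
PUSH 3  → [0, 3]
MOD     → [0]
NEG     → [0]
PUSH 40 → [0, 40]

4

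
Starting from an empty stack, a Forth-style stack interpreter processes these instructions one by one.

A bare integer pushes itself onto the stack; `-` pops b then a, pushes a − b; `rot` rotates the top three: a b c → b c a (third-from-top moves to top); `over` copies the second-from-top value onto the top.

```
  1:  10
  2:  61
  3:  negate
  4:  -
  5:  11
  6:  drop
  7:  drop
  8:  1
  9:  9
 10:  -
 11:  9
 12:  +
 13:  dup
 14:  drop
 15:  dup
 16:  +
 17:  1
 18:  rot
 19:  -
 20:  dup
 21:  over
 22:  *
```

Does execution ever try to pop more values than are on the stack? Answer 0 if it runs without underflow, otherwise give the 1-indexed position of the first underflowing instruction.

10     -> [10]
61     -> [10, 61]
negate -> [10, -61]
-      -> [71]
11     -> [71, 11]
drop   -> [71]
drop   -> []
1      -> [1]
9      -> [1, 9]
-      -> [-8]
9      -> [-8, 9]
+      -> [1]
dup    -> [1, 1]
drop   -> [1]
dup    -> [1, 1]
+      -> [2]
1      -> [2, 1]
rot  — needs 3 operands, stack has 2 → underflow

18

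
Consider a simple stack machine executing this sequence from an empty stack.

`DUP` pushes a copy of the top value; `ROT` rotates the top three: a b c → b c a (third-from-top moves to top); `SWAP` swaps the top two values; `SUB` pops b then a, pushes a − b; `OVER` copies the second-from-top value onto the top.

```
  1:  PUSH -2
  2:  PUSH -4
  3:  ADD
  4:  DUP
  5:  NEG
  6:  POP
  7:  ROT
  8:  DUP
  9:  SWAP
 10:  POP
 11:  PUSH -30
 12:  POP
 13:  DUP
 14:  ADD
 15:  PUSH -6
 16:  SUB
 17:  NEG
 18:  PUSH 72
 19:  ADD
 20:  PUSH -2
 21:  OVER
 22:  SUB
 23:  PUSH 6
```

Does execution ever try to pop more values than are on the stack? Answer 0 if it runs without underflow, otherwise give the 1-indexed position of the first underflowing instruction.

PUSH -2 → -2
PUSH -4 → -2 -4
ADD     → -6
DUP     → -6 -6
NEG     → -6 6
POP     → -6
ROT  — needs 3 operands, stack has 1 → underflow

7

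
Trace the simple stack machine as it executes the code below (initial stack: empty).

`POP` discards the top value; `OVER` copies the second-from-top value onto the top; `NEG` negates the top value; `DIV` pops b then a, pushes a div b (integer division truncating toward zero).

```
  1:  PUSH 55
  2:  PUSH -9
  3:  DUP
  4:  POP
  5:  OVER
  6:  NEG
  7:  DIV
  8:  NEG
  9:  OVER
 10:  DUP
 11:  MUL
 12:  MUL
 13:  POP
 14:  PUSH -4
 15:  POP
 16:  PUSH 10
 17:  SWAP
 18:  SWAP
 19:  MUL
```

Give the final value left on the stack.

550

PUSH 55 → 55
PUSH -9 → 55 -9
DUP     → 55 -9 -9
POP     → 55 -9
OVER    → 55 -9 55
NEG     → 55 -9 -55
DIV     → 55 0
NEG     → 55 0
OVER    → 55 0 55
DUP     → 55 0 55 55
MUL     → 55 0 3025
MUL     → 55 0
POP     → 55
PUSH -4 → 55 -4
POP     → 55
PUSH 10 → 55 10
SWAP    → 10 55
SWAP    → 55 10
MUL     → 550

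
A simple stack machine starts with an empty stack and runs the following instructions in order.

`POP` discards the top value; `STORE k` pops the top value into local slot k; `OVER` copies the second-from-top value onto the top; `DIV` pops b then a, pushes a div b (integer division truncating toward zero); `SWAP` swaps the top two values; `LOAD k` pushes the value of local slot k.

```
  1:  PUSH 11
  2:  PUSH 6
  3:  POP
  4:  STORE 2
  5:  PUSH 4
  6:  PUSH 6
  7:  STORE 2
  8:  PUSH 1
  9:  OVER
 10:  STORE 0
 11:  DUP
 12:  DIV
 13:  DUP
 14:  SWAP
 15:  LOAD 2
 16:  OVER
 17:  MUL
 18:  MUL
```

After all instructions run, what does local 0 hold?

4

PUSH 11  11
PUSH 6   11 6
POP      11
STORE 2  (empty)
PUSH 4   4
PUSH 6   4 6
STORE 2  4
PUSH 1   4 1
OVER     4 1 4
STORE 0  4 1
DUP      4 1 1
DIV      4 1
DUP      4 1 1
SWAP     4 1 1
LOAD 2   4 1 1 6
OVER     4 1 1 6 1
MUL      4 1 1 6
MUL      4 1 6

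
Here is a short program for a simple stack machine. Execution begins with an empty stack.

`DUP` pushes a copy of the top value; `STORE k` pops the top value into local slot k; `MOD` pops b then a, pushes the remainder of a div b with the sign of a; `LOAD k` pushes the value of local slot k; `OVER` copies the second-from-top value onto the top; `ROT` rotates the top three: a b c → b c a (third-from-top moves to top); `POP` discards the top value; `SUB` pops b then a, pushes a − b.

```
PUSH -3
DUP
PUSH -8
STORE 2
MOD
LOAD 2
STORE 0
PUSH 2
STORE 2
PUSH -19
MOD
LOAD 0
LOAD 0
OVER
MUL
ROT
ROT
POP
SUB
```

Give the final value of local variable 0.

-8

PUSH -3  -> [-3]
DUP      -> [-3, -3]
PUSH -8  -> [-3, -3, -8]
STORE 2  -> [-3, -3]
MOD      -> [0]
LOAD 2   -> [0, -8]
STORE 0  -> [0]
PUSH 2   -> [0, 2]
STORE 2  -> [0]
PUSH -19 -> [0, -19]
MOD      -> [0]
LOAD 0   -> [0, -8]
LOAD 0   -> [0, -8, -8]
OVER     -> [0, -8, -8, -8]
MUL      -> [0, -8, 64]
ROT      -> [-8, 64, 0]
ROT      -> [64, 0, -8]
POP      -> [64, 0]
SUB      -> [64]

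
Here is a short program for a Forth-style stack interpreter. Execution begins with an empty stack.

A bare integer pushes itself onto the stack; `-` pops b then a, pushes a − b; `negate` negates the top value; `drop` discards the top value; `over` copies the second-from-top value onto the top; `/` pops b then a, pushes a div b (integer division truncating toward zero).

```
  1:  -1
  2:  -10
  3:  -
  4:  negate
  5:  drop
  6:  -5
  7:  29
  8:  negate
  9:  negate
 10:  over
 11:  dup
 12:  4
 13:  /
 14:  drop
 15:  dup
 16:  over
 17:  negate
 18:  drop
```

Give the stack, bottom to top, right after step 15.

-1     → [-1]
-10    → [-1, -10]
-      → [9]
negate → [-9]
drop   → []
-5     → [-5]
29     → [-5, 29]
negate → [-5, -29]
negate → [-5, 29]
over   → [-5, 29, -5]
dup    → [-5, 29, -5, -5]
4      → [-5, 29, -5, -5, 4]
/      → [-5, 29, -5, -1]
drop   → [-5, 29, -5]
dup    → [-5, 29, -5, -5]

[-5, 29, -5, -5]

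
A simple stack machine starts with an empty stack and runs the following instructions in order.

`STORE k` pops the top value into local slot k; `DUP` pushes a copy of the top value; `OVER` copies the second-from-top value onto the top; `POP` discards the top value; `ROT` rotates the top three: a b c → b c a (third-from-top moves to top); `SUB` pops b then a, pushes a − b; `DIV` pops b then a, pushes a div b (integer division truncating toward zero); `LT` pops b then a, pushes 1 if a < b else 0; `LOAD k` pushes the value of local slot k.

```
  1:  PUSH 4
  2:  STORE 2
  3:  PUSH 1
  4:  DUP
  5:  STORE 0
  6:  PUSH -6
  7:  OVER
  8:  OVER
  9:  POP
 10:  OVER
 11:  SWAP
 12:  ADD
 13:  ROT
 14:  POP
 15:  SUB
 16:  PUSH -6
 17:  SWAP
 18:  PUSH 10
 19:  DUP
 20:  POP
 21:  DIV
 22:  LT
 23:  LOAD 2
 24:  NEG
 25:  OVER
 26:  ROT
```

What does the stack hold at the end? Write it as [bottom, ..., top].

PUSH 4  -> 4
STORE 2 -> (empty)
PUSH 1  -> 1
DUP     -> 1 1
STORE 0 -> 1
PUSH -6 -> 1 -6
OVER    -> 1 -6 1
OVER    -> 1 -6 1 -6
POP     -> 1 -6 1
OVER    -> 1 -6 1 -6
SWAP    -> 1 -6 -6 1
ADD     -> 1 -6 -5
ROT     -> -6 -5 1
POP     -> -6 -5
SUB     -> -1
PUSH -6 -> -1 -6
SWAP    -> -6 -1
PUSH 10 -> -6 -1 10
DUP     -> -6 -1 10 10
POP     -> -6 -1 10
DIV     -> -6 0
LT      -> 1
LOAD 2  -> 1 4
NEG     -> 1 -4
OVER    -> 1 -4 1
ROT     -> -4 1 1

[-4, 1, 1]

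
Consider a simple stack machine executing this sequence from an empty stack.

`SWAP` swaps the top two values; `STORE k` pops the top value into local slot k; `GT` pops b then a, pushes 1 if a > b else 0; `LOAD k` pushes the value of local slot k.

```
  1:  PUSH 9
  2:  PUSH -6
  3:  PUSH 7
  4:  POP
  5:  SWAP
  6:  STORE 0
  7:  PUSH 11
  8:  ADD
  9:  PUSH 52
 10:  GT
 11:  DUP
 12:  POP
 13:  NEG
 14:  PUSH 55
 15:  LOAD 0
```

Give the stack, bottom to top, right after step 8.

PUSH 9   9
PUSH -6  9 -6
PUSH 7   9 -6 7
POP      9 -6
SWAP     -6 9
STORE 0  -6
PUSH 11  -6 11
ADD      5

[5]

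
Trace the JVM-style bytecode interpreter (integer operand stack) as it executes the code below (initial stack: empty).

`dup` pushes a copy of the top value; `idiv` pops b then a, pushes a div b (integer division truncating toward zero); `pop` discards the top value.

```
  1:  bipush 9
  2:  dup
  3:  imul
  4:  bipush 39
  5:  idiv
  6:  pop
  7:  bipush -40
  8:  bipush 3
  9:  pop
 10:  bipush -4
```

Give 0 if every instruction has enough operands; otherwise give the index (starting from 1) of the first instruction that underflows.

bipush 9   -> 9
dup        -> 9 9
imul       -> 81
bipush 39  -> 81 39
idiv       -> 2
pop        -> (empty)
bipush -40 -> -40
bipush 3   -> -40 3
pop        -> -40
bipush -4  -> -40 -4

0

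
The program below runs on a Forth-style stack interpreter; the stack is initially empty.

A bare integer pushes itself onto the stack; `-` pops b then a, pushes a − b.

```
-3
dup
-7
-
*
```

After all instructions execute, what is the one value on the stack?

-3   [-3]
dup  [-3, -3]
-7   [-3, -3, -7]
-    [-3, 4]
*    [-12]

-12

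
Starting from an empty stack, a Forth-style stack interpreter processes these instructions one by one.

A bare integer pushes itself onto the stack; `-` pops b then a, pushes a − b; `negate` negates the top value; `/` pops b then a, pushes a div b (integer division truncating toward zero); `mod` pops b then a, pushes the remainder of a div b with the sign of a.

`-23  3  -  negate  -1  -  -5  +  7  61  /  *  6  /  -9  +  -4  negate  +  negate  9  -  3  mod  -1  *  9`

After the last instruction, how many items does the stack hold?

2

-23     [-23]
3       [-23, 3]
-       [-26]
negate  [26]
-1      [26, -1]
-       [27]
-5      [27, -5]
+       [22]
7       [22, 7]
61      [22, 7, 61]
/       [22, 0]
*       [0]
6       [0, 6]
/       [0]
-9      [0, -9]
+       [-9]
-4      [-9, -4]
negate  [-9, 4]
+       [-5]
negate  [5]
9       [5, 9]
-       [-4]
3       [-4, 3]
mod     [-1]
-1      [-1, -1]
*       [1]
9       [1, 9]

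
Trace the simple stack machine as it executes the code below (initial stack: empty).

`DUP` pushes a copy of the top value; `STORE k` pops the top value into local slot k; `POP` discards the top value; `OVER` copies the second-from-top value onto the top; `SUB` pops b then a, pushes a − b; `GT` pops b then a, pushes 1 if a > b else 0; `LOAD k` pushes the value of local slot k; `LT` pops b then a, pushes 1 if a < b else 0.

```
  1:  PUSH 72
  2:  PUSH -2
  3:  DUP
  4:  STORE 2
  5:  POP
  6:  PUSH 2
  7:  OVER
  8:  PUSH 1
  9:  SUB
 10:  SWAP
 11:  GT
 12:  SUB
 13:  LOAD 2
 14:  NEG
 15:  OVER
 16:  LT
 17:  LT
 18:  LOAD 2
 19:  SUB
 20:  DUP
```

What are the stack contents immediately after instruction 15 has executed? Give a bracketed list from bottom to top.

[71, 2, 71]

PUSH 72 -> [72]
PUSH -2 -> [72, -2]
DUP     -> [72, -2, -2]
STORE 2 -> [72, -2]
POP     -> [72]
PUSH 2  -> [72, 2]
OVER    -> [72, 2, 72]
PUSH 1  -> [72, 2, 72, 1]
SUB     -> [72, 2, 71]
SWAP    -> [72, 71, 2]
GT      -> [72, 1]
SUB     -> [71]
LOAD 2  -> [71, -2]
NEG     -> [71, 2]
OVER    -> [71, 2, 71]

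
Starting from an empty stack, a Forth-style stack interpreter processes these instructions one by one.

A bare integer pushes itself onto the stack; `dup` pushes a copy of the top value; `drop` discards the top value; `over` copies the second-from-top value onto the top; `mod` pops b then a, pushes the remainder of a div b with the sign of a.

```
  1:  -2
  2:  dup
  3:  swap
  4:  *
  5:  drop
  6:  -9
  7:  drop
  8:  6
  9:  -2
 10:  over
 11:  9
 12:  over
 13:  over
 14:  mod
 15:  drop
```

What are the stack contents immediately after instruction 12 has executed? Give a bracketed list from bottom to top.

-2    -2
dup   -2 -2
swap  -2 -2
*     4
drop  (empty)
-9    -9
drop  (empty)
6     6
-2    6 -2
over  6 -2 6
9     6 -2 6 9
over  6 -2 6 9 6

[6, -2, 6, 9, 6]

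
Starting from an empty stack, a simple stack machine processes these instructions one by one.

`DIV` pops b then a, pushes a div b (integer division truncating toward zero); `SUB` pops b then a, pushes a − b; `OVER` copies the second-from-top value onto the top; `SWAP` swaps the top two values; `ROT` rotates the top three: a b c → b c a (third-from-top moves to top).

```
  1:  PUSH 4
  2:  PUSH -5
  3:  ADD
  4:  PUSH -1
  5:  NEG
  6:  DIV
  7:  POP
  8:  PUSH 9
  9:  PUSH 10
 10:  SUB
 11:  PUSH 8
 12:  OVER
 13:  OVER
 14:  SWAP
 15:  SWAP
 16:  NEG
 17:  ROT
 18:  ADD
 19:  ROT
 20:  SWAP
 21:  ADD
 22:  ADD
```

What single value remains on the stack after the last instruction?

-2

PUSH 4  : [4]
PUSH -5 : [4, -5]
ADD     : [-1]
PUSH -1 : [-1, -1]
NEG     : [-1, 1]
DIV     : [-1]
POP     : []
PUSH 9  : [9]
PUSH 10 : [9, 10]
SUB     : [-1]
PUSH 8  : [-1, 8]
OVER    : [-1, 8, -1]
OVER    : [-1, 8, -1, 8]
SWAP    : [-1, 8, 8, -1]
SWAP    : [-1, 8, -1, 8]
NEG     : [-1, 8, -1, -8]
ROT     : [-1, -1, -8, 8]
ADD     : [-1, -1, 0]
ROT     : [-1, 0, -1]
SWAP    : [-1, -1, 0]
ADD     : [-1, -1]
ADD     : [-2]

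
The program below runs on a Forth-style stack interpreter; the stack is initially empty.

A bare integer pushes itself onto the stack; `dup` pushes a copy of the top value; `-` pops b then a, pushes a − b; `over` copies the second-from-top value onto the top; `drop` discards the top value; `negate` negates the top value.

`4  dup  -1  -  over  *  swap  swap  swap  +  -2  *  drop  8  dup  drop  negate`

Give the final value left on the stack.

4      : [4]
dup    : [4, 4]
-1     : [4, 4, -1]
-      : [4, 5]
over   : [4, 5, 4]
*      : [4, 20]
swap   : [20, 4]
swap   : [4, 20]
swap   : [20, 4]
+      : [24]
-2     : [24, -2]
*      : [-48]
drop   : []
8      : [8]
dup    : [8, 8]
drop   : [8]
negate : [-8]

-8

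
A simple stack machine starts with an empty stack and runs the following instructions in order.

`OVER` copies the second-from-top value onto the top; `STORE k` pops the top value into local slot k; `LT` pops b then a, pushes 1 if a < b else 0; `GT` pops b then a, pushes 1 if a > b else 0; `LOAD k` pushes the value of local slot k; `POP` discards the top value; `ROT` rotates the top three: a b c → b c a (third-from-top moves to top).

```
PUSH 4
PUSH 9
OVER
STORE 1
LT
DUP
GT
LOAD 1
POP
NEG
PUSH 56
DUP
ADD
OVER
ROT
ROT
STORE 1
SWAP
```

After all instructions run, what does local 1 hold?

112

PUSH 4  : [4]
PUSH 9  : [4, 9]
OVER    : [4, 9, 4]
STORE 1 : [4, 9]
LT      : [1]
DUP     : [1, 1]
GT      : [0]
LOAD 1  : [0, 4]
POP     : [0]
NEG     : [0]
PUSH 56 : [0, 56]
DUP     : [0, 56, 56]
ADD     : [0, 112]
OVER    : [0, 112, 0]
ROT     : [112, 0, 0]
ROT     : [0, 0, 112]
STORE 1 : [0, 0]
SWAP    : [0, 0]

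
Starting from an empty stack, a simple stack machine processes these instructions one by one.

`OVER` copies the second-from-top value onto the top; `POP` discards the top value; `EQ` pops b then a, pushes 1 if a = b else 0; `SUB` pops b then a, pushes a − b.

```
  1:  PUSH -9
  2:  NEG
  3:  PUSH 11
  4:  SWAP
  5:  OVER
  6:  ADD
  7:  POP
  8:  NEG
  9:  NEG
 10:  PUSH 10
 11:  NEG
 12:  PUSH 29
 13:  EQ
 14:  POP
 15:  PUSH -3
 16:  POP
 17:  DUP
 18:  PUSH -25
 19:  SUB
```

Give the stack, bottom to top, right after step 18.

[11, 11, -25]

PUSH -9  → [-9]
NEG      → [9]
PUSH 11  → [9, 11]
SWAP     → [11, 9]
OVER     → [11, 9, 11]
ADD      → [11, 20]
POP      → [11]
NEG      → [-11]
NEG      → [11]
PUSH 10  → [11, 10]
NEG      → [11, -10]
PUSH 29  → [11, -10, 29]
EQ       → [11, 0]
POP      → [11]
PUSH -3  → [11, -3]
POP      → [11]
DUP      → [11, 11]
PUSH -25 → [11, 11, -25]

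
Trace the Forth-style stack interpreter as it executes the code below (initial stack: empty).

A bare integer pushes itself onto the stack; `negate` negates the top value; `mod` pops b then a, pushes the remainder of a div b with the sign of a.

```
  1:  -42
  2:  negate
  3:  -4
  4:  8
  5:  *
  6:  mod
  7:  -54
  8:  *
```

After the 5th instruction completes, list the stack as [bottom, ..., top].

-42     -42
negate  42
-4      42 -4
8       42 -4 8
*       42 -32

[42, -32]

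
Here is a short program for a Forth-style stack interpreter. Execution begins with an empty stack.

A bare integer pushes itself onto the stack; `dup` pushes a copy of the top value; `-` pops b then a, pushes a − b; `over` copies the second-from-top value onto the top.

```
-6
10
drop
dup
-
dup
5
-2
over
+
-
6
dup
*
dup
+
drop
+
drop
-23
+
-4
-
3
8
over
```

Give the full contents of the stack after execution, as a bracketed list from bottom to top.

-6    -6
10    -6 10
drop  -6
dup   -6 -6
-     0
dup   0 0
5     0 0 5
-2    0 0 5 -2
over  0 0 5 -2 5
+     0 0 5 3
-     0 0 2
6     0 0 2 6
dup   0 0 2 6 6
*     0 0 2 36
dup   0 0 2 36 36
+     0 0 2 72
drop  0 0 2
+     0 2
drop  0
-23   0 -23
+     -23
-4    -23 -4
-     -19
3     -19 3
8     -19 3 8
over  -19 3 8 3

[-19, 3, 8, 3]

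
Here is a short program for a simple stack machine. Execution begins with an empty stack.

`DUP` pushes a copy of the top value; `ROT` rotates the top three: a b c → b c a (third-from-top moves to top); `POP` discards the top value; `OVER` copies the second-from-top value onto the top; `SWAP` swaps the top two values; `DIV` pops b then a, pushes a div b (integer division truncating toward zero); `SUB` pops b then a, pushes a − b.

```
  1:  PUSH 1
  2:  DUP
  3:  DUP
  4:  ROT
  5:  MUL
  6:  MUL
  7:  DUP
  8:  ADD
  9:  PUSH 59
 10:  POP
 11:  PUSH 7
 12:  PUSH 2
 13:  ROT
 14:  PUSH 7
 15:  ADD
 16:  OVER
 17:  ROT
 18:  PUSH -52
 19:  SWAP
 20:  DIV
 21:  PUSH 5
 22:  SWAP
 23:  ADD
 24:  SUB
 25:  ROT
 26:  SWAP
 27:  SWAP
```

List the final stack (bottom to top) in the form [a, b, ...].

[9, 23, 7]

PUSH 1   -> 1
DUP      -> 1 1
DUP      -> 1 1 1
ROT      -> 1 1 1
MUL      -> 1 1
MUL      -> 1
DUP      -> 1 1
ADD      -> 2
PUSH 59  -> 2 59
POP      -> 2
PUSH 7   -> 2 7
PUSH 2   -> 2 7 2
ROT      -> 7 2 2
PUSH 7   -> 7 2 2 7
ADD      -> 7 2 9
OVER     -> 7 2 9 2
ROT      -> 7 9 2 2
PUSH -52 -> 7 9 2 2 -52
SWAP     -> 7 9 2 -52 2
DIV      -> 7 9 2 -26
PUSH 5   -> 7 9 2 -26 5
SWAP     -> 7 9 2 5 -26
ADD      -> 7 9 2 -21
SUB      -> 7 9 23
ROT      -> 9 23 7
SWAP     -> 9 7 23
SWAP     -> 9 23 7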